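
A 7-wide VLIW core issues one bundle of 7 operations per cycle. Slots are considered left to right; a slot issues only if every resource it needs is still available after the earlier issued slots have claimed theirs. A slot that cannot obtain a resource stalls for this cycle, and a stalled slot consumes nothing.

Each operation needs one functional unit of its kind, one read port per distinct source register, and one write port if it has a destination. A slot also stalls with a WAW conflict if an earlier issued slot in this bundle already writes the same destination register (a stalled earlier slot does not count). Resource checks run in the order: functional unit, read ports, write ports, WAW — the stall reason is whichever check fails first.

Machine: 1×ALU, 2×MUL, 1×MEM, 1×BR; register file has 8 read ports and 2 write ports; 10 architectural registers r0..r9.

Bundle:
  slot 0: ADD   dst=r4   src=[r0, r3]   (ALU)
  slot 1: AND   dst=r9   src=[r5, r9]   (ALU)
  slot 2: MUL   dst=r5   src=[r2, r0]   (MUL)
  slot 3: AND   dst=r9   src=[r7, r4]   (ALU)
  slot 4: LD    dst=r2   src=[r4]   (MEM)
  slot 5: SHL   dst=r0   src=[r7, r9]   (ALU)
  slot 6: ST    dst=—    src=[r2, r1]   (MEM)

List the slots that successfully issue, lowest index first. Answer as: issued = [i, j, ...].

  0. ALU→r4 ⇒ go  {0A/2Mu/1Ld/1B | 6r 1w}
  1. ALU→r9 ⇒ no(FU)  {0A/2Mu/1Ld/1B | 6r 1w}
  2. MUL→r5 ⇒ go  {0A/1Mu/1Ld/1B | 4r 0w}
  3. ALU→r9 ⇒ no(FU)  {0A/1Mu/1Ld/1B | 4r 0w}
  4. MEM→r2 ⇒ no(WR_PORT)  {0A/1Mu/1Ld/1B | 4r 0w}
  5. ALU→r0 ⇒ no(FU)  {0A/1Mu/1Ld/1B | 4r 0w}
  6. MEM ⇒ go  {0A/1Mu/0Ld/1B | 2r 0w}

issued = [0, 2, 6]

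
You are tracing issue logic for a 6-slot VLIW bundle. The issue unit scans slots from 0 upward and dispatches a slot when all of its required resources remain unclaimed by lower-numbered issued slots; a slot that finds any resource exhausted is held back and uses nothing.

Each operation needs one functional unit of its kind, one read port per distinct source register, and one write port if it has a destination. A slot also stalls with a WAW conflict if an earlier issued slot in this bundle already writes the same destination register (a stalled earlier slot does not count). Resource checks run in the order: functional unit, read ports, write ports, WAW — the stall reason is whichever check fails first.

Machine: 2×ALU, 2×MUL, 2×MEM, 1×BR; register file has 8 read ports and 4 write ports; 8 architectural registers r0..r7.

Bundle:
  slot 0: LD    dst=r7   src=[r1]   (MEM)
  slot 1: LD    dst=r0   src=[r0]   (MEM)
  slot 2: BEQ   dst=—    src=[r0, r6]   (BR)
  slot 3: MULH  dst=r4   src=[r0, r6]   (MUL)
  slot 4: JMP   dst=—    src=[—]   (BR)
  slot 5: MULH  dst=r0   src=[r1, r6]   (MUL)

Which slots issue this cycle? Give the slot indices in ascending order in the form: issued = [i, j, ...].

#0 MEM src=r1 dispatched  <A:2 Mu:2 Ld:1 B:1 rd:7 wr:3>
#1 MEM src=r0 dispatched  <A:2 Mu:2 Ld:0 B:1 rd:6 wr:2>
#2 BR src=r0,r6 dispatched  <A:2 Mu:2 Ld:0 B:0 rd:4 wr:2>
#3 MUL src=r0,r6 dispatched  <A:2 Mu:1 Ld:0 B:0 rd:2 wr:1>
#4 BR src=- held:FU  <A:2 Mu:1 Ld:0 B:0 rd:2 wr:1>
#5 MUL src=r1,r6 held:WAW  <A:2 Mu:1 Ld:0 B:0 rd:2 wr:1>

issued = [0, 1, 2, 3]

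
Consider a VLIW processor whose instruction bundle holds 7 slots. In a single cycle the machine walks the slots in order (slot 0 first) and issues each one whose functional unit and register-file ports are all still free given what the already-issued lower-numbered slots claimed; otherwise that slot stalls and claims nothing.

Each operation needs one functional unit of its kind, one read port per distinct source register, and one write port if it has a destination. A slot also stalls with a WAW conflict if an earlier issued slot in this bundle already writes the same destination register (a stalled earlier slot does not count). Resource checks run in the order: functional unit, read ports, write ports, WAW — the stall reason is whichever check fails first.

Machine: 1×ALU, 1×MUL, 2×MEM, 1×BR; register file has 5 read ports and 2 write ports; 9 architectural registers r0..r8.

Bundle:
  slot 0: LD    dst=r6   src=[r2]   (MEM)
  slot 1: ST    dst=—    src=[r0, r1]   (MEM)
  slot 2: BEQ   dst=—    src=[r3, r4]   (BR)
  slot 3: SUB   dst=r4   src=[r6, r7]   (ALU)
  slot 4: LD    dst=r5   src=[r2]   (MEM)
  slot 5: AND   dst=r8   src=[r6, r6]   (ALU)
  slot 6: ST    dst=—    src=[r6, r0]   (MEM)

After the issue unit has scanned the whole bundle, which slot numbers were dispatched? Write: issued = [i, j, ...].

#0 MEM src=r2 dispatched  <A:1 Mu:1 Ld:1 B:1 rd:4 wr:1>
#1 MEM src=r0,r1 dispatched  <A:1 Mu:1 Ld:0 B:1 rd:2 wr:1>
#2 BR src=r3,r4 dispatched  <A:1 Mu:1 Ld:0 B:0 rd:0 wr:1>
#3 ALU src=r6,r7 held:RD_PORT  <A:1 Mu:1 Ld:0 B:0 rd:0 wr:1>
#4 MEM src=r2 held:FU  <A:1 Mu:1 Ld:0 B:0 rd:0 wr:1>
#5 ALU src=r6,r6 held:RD_PORT  <A:1 Mu:1 Ld:0 B:0 rd:0 wr:1>
#6 MEM src=r6,r0 held:FU  <A:1 Mu:1 Ld:0 B:0 rd:0 wr:1>

issued = [0, 1, 2]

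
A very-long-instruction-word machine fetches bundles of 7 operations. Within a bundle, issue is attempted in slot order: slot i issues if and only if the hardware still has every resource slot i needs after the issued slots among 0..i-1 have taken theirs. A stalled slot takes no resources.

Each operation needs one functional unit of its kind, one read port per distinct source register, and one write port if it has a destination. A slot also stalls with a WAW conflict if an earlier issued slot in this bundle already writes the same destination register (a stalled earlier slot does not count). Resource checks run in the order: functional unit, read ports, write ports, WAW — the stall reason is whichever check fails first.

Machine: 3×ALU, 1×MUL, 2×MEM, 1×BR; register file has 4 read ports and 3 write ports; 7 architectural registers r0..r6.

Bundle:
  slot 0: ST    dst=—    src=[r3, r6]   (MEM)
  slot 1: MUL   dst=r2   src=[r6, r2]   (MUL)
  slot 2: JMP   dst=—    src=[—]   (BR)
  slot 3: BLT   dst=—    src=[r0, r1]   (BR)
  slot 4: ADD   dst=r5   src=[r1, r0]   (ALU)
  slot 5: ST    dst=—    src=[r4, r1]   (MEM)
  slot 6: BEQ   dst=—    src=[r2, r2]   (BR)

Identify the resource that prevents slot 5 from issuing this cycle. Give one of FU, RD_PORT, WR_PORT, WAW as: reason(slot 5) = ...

reason(slot 5) = RD_PORT

slot 0 (MEM): ISSUE — free A3,Mu1,Ld1,B1 rp2 wp3
slot 1 (MUL): ISSUE — free A3,Mu0,Ld1,B1 rp0 wp2
slot 2 (BR): ISSUE — free A3,Mu0,Ld1,B0 rp0 wp2
slot 3 (BR): stall FU — free A3,Mu0,Ld1,B0 rp0 wp2
slot 4 (ALU): stall RD_PORT — free A3,Mu0,Ld1,B0 rp0 wp2
slot 5 (MEM): stall RD_PORT — free A3,Mu0,Ld1,B0 rp0 wp2
slot 6 (BR): stall FU — free A3,Mu0,Ld1,B0 rp0 wp2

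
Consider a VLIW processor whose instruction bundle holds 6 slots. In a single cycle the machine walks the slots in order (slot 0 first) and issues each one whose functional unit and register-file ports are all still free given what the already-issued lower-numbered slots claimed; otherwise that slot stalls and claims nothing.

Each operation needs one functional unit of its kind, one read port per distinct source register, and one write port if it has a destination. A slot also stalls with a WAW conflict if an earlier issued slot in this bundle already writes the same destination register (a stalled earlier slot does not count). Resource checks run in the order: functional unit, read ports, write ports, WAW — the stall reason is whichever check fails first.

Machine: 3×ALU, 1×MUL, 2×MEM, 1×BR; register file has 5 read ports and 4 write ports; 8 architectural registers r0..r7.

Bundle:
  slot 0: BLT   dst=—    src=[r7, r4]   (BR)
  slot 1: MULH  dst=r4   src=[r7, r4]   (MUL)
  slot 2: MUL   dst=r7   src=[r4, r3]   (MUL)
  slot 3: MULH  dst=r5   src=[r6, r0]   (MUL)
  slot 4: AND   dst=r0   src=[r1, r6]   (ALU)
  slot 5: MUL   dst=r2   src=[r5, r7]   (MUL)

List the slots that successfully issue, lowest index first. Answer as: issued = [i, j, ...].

issued = [0, 1]

[0] BR needs rd=2 wr=0: ok; after: ALU=3 MUL=1 MEM=2 BR=0, R=3, W=4
[1] MUL needs rd=2 wr=1: ok; after: ALU=3 MUL=0 MEM=2 BR=0, R=1, W=3
[2] MUL needs rd=2 wr=1: FU; after: ALU=3 MUL=0 MEM=2 BR=0, R=1, W=3
[3] MUL needs rd=2 wr=1: FU; after: ALU=3 MUL=0 MEM=2 BR=0, R=1, W=3
[4] ALU needs rd=2 wr=1: RD_PORT; after: ALU=3 MUL=0 MEM=2 BR=0, R=1, W=3
[5] MUL needs rd=2 wr=1: FU; after: ALU=3 MUL=0 MEM=2 BR=0, R=1, W=3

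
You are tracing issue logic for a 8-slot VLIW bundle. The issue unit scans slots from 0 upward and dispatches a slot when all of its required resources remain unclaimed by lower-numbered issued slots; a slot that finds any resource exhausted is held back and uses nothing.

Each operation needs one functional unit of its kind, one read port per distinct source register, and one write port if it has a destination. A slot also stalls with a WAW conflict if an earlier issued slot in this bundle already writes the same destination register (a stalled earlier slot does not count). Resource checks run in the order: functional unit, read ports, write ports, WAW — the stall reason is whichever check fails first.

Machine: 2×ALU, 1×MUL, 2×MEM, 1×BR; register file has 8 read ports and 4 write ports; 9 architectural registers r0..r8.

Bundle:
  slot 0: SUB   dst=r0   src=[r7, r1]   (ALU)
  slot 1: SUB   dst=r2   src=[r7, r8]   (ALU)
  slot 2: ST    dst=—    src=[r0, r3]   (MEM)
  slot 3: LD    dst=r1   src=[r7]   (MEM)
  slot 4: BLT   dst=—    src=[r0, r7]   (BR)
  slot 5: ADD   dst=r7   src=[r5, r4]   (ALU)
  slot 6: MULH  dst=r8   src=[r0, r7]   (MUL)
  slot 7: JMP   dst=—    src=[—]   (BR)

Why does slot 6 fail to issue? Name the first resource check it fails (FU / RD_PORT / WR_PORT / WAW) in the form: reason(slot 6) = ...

#0 ALU src=r7,r1 dispatched  <A:1 Mu:1 Ld:2 B:1 rd:6 wr:3>
#1 ALU src=r7,r8 dispatched  <A:0 Mu:1 Ld:2 B:1 rd:4 wr:2>
#2 MEM src=r0,r3 dispatched  <A:0 Mu:1 Ld:1 B:1 rd:2 wr:2>
#3 MEM src=r7 dispatched  <A:0 Mu:1 Ld:0 B:1 rd:1 wr:1>
#4 BR src=r0,r7 held:RD_PORT  <A:0 Mu:1 Ld:0 B:1 rd:1 wr:1>
#5 ALU src=r5,r4 held:FU  <A:0 Mu:1 Ld:0 B:1 rd:1 wr:1>
#6 MUL src=r0,r7 held:RD_PORT  <A:0 Mu:1 Ld:0 B:1 rd:1 wr:1>
#7 BR src=- dispatched  <A:0 Mu:1 Ld:0 B:0 rd:1 wr:1>

reason(slot 6) = RD_PORT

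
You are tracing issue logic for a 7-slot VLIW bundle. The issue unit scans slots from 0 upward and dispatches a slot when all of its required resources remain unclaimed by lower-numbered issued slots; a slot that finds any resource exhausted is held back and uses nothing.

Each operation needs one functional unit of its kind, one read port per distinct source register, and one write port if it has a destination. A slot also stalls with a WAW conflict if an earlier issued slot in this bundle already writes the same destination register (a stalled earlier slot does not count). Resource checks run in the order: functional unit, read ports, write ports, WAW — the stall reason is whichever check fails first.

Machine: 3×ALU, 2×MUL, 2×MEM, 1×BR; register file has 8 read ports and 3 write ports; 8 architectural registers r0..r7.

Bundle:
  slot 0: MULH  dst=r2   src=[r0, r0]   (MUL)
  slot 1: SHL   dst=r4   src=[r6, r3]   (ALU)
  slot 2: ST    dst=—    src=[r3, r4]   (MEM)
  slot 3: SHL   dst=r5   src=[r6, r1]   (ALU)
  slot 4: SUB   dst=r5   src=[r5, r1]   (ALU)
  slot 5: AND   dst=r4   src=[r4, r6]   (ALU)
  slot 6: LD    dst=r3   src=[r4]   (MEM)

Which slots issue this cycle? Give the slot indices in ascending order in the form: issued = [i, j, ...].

issued = [0, 1, 2, 3]

(0) want 1×MUL +1rd +1wr — yes → AL3|MU1|ME2|BR1|rd7|wr2
(1) want 1×ALU +2rd +1wr — yes → AL2|MU1|ME2|BR1|rd5|wr1
(2) want 1×MEM +2rd +0wr — yes → AL2|MU1|ME1|BR1|rd3|wr1
(3) want 1×ALU +2rd +1wr — yes → AL1|MU1|ME1|BR1|rd1|wr0
(4) want 1×ALU +2rd +1wr — RD_PORT → AL1|MU1|ME1|BR1|rd1|wr0
(5) want 1×ALU +2rd +1wr — RD_PORT → AL1|MU1|ME1|BR1|rd1|wr0
(6) want 1×MEM +1rd +1wr — WR_PORT → AL1|MU1|ME1|BR1|rd1|wr0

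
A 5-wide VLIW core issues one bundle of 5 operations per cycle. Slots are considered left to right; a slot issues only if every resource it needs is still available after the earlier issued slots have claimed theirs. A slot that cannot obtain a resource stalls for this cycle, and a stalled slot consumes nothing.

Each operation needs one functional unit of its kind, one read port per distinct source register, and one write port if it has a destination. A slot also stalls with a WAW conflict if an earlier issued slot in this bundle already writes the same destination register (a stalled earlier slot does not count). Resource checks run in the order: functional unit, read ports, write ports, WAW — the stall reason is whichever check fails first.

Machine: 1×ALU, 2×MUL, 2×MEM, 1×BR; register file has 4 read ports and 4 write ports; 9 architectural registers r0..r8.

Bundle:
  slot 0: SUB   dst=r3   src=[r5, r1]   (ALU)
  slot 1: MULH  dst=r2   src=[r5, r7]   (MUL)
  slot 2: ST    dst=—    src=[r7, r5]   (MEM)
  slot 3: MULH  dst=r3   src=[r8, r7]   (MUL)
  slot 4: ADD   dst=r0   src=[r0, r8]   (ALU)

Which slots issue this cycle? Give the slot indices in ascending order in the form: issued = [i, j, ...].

issued = [0, 1]

slot 0 (ALU): ISSUE — free A0,Mu2,Ld2,B1 rp2 wp3
slot 1 (MUL): ISSUE — free A0,Mu1,Ld2,B1 rp0 wp2
slot 2 (MEM): stall RD_PORT — free A0,Mu1,Ld2,B1 rp0 wp2
slot 3 (MUL): stall RD_PORT — free A0,Mu1,Ld2,B1 rp0 wp2
slot 4 (ALU): stall FU — free A0,Mu1,Ld2,B1 rp0 wp2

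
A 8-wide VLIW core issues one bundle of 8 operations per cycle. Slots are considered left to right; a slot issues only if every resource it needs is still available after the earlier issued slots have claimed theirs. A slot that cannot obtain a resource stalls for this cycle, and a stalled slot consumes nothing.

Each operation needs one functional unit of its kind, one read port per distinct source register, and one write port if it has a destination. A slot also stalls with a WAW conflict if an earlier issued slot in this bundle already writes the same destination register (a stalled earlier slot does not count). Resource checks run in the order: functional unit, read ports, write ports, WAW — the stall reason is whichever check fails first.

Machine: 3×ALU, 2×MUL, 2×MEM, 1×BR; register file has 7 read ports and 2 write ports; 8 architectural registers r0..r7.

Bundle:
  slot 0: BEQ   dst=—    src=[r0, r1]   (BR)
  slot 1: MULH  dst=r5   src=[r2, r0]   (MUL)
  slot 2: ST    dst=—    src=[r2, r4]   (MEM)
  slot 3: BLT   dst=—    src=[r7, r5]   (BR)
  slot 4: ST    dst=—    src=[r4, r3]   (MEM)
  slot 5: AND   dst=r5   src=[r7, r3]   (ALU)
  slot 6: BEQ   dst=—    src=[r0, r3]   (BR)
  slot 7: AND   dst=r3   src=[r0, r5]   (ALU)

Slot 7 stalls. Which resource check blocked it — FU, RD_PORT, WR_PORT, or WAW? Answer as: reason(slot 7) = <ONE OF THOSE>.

reason(slot 7) = RD_PORT

#0 BR src=r0,r1 dispatched  <A:3 Mu:2 Ld:2 B:0 rd:5 wr:2>
#1 MUL src=r2,r0 dispatched  <A:3 Mu:1 Ld:2 B:0 rd:3 wr:1>
#2 MEM src=r2,r4 dispatched  <A:3 Mu:1 Ld:1 B:0 rd:1 wr:1>
#3 BR src=r7,r5 held:FU  <A:3 Mu:1 Ld:1 B:0 rd:1 wr:1>
#4 MEM src=r4,r3 held:RD_PORT  <A:3 Mu:1 Ld:1 B:0 rd:1 wr:1>
#5 ALU src=r7,r3 held:RD_PORT  <A:3 Mu:1 Ld:1 B:0 rd:1 wr:1>
#6 BR src=r0,r3 held:FU  <A:3 Mu:1 Ld:1 B:0 rd:1 wr:1>
#7 ALU src=r0,r5 held:RD_PORT  <A:3 Mu:1 Ld:1 B:0 rd:1 wr:1>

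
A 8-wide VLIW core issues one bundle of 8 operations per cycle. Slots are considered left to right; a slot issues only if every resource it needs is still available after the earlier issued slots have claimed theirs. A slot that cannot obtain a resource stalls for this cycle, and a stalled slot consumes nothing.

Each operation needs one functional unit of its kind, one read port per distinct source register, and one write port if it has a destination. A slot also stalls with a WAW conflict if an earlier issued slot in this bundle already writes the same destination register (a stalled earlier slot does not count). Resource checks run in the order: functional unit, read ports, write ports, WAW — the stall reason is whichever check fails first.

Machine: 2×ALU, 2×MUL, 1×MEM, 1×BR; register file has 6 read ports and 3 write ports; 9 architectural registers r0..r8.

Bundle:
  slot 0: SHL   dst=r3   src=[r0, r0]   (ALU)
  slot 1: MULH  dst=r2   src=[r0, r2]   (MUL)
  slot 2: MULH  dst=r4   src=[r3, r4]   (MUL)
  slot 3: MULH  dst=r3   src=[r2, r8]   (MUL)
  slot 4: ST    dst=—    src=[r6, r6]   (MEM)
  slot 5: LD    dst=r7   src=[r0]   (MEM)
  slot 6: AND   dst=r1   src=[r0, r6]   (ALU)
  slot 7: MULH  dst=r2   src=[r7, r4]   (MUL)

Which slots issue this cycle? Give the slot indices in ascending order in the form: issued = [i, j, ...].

[0] ALU needs rd=1 wr=1: ok; after: ALU=1 MUL=2 MEM=1 BR=1, R=5, W=2
[1] MUL needs rd=2 wr=1: ok; after: ALU=1 MUL=1 MEM=1 BR=1, R=3, W=1
[2] MUL needs rd=2 wr=1: ok; after: ALU=1 MUL=0 MEM=1 BR=1, R=1, W=0
[3] MUL needs rd=2 wr=1: FU; after: ALU=1 MUL=0 MEM=1 BR=1, R=1, W=0
[4] MEM needs rd=1 wr=0: ok; after: ALU=1 MUL=0 MEM=0 BR=1, R=0, W=0
[5] MEM needs rd=1 wr=1: FU; after: ALU=1 MUL=0 MEM=0 BR=1, R=0, W=0
[6] ALU needs rd=2 wr=1: RD_PORT; after: ALU=1 MUL=0 MEM=0 BR=1, R=0, W=0
[7] MUL needs rd=2 wr=1: FU; after: ALU=1 MUL=0 MEM=0 BR=1, R=0, W=0

issued = [0, 1, 2, 4]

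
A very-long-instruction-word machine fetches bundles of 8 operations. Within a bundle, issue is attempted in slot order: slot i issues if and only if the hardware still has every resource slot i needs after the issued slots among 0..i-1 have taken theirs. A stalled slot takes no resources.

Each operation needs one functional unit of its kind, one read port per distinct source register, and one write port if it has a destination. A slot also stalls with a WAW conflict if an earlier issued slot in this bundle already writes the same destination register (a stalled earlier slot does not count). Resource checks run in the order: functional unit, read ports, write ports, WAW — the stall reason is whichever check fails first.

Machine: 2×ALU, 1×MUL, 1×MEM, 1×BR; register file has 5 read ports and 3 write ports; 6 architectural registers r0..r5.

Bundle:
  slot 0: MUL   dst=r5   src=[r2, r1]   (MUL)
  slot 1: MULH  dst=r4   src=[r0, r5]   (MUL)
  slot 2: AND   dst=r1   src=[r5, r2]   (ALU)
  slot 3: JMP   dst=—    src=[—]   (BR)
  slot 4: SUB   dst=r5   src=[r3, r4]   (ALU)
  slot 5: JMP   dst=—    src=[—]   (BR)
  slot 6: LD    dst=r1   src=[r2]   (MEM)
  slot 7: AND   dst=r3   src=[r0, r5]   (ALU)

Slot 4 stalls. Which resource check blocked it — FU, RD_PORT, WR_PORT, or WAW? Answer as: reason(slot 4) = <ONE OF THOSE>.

reason(slot 4) = RD_PORT

  0. MUL→r5 ⇒ go  {2A/0Mu/1Ld/1B | 3r 2w}
  1. MUL→r4 ⇒ no(FU)  {2A/0Mu/1Ld/1B | 3r 2w}
  2. ALU→r1 ⇒ go  {1A/0Mu/1Ld/1B | 1r 1w}
  3. BR ⇒ go  {1A/0Mu/1Ld/0B | 1r 1w}
  4. ALU→r5 ⇒ no(RD_PORT)  {1A/0Mu/1Ld/0B | 1r 1w}
  5. BR ⇒ no(FU)  {1A/0Mu/1Ld/0B | 1r 1w}
  6. MEM→r1 ⇒ no(WAW)  {1A/0Mu/1Ld/0B | 1r 1w}
  7. ALU→r3 ⇒ no(RD_PORT)  {1A/0Mu/1Ld/0B | 1r 1w}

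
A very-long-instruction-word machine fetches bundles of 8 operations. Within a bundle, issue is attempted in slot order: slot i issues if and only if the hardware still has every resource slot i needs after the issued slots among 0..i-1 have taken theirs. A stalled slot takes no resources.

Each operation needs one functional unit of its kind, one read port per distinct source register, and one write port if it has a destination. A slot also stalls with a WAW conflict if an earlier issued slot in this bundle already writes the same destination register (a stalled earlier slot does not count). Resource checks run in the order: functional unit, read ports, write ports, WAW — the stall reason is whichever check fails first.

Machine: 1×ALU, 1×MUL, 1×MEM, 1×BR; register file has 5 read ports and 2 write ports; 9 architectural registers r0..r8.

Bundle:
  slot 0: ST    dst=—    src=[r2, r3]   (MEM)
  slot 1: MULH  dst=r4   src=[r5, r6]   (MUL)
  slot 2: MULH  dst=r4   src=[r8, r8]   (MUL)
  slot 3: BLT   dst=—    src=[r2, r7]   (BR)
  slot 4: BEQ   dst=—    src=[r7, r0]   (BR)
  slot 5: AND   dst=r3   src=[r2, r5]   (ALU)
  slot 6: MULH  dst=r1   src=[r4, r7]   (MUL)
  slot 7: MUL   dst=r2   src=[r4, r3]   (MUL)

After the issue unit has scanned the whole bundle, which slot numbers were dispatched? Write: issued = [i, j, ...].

slot 0 (MEM): ISSUE — free A1,Mu1,Ld0,B1 rp3 wp2
slot 1 (MUL): ISSUE — free A1,Mu0,Ld0,B1 rp1 wp1
slot 2 (MUL): stall FU — free A1,Mu0,Ld0,B1 rp1 wp1
slot 3 (BR): stall RD_PORT — free A1,Mu0,Ld0,B1 rp1 wp1
slot 4 (BR): stall RD_PORT — free A1,Mu0,Ld0,B1 rp1 wp1
slot 5 (ALU): stall RD_PORT — free A1,Mu0,Ld0,B1 rp1 wp1
slot 6 (MUL): stall FU — free A1,Mu0,Ld0,B1 rp1 wp1
slot 7 (MUL): stall FU — free A1,Mu0,Ld0,B1 rp1 wp1

issued = [0, 1]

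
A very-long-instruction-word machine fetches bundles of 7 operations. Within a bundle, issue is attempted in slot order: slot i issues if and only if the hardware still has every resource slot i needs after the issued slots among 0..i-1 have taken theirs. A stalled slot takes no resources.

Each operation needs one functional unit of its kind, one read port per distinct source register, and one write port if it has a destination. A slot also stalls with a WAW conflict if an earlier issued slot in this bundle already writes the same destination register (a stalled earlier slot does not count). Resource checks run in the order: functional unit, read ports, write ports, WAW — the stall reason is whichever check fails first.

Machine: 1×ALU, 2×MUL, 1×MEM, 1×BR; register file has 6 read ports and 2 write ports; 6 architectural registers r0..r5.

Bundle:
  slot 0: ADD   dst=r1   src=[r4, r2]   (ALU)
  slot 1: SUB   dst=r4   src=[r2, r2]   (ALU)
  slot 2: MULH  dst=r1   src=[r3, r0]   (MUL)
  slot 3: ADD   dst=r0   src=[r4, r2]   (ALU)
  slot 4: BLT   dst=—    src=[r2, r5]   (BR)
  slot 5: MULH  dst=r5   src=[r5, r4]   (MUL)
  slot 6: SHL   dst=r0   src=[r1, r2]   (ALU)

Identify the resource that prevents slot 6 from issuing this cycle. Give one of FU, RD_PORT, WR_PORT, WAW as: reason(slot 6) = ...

  0. ALU→r1 ⇒ go  {0A/2Mu/1Ld/1B | 4r 1w}
  1. ALU→r4 ⇒ no(FU)  {0A/2Mu/1Ld/1B | 4r 1w}
  2. MUL→r1 ⇒ no(WAW)  {0A/2Mu/1Ld/1B | 4r 1w}
  3. ALU→r0 ⇒ no(FU)  {0A/2Mu/1Ld/1B | 4r 1w}
  4. BR ⇒ go  {0A/2Mu/1Ld/0B | 2r 1w}
  5. MUL→r5 ⇒ go  {0A/1Mu/1Ld/0B | 0r 0w}
  6. ALU→r0 ⇒ no(FU)  {0A/1Mu/1Ld/0B | 0r 0w}

reason(slot 6) = FU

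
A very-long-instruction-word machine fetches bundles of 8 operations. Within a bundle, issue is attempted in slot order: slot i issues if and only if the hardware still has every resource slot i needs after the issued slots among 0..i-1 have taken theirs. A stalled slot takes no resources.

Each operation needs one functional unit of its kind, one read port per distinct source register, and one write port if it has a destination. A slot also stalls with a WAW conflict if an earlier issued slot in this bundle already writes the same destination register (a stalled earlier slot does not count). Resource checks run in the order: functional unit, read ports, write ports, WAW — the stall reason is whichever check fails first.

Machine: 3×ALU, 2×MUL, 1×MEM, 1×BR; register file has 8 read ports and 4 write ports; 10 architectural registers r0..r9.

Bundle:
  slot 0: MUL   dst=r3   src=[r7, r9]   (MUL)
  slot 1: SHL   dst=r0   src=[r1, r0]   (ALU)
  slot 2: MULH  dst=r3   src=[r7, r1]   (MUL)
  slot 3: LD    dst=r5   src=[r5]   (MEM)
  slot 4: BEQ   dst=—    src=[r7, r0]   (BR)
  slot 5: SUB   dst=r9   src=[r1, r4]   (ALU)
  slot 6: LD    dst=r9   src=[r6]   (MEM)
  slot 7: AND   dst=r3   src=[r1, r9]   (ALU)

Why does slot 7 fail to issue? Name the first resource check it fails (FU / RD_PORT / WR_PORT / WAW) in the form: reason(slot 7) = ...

reason(slot 7) = RD_PORT

slot 0 (MUL): ISSUE — free A3,Mu1,Ld1,B1 rp6 wp3
slot 1 (ALU): ISSUE — free A2,Mu1,Ld1,B1 rp4 wp2
slot 2 (MUL): stall WAW — free A2,Mu1,Ld1,B1 rp4 wp2
slot 3 (MEM): ISSUE — free A2,Mu1,Ld0,B1 rp3 wp1
slot 4 (BR): ISSUE — free A2,Mu1,Ld0,B0 rp1 wp1
slot 5 (ALU): stall RD_PORT — free A2,Mu1,Ld0,B0 rp1 wp1
slot 6 (MEM): stall FU — free A2,Mu1,Ld0,B0 rp1 wp1
slot 7 (ALU): stall RD_PORT — free A2,Mu1,Ld0,B0 rp1 wp1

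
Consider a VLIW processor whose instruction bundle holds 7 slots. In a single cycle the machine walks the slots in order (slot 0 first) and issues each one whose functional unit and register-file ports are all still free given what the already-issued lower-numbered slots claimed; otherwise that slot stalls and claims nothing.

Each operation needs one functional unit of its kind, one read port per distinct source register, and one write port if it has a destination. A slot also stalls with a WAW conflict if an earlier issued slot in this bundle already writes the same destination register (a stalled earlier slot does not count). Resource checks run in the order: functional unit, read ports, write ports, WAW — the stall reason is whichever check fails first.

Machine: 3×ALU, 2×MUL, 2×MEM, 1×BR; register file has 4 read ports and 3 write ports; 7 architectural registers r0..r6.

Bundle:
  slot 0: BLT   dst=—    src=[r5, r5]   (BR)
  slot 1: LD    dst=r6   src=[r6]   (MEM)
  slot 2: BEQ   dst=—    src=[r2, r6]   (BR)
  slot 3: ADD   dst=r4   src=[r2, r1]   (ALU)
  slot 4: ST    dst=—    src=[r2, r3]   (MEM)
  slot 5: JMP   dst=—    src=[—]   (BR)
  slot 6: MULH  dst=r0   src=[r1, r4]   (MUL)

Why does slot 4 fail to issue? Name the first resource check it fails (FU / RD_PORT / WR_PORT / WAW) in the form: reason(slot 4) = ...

reason(slot 4) = RD_PORT

[0] BR needs rd=1 wr=0: ok; after: ALU=3 MUL=2 MEM=2 BR=0, R=3, W=3
[1] MEM needs rd=1 wr=1: ok; after: ALU=3 MUL=2 MEM=1 BR=0, R=2, W=2
[2] BR needs rd=2 wr=0: FU; after: ALU=3 MUL=2 MEM=1 BR=0, R=2, W=2
[3] ALU needs rd=2 wr=1: ok; after: ALU=2 MUL=2 MEM=1 BR=0, R=0, W=1
[4] MEM needs rd=2 wr=0: RD_PORT; after: ALU=2 MUL=2 MEM=1 BR=0, R=0, W=1
[5] BR needs rd=0 wr=0: FU; after: ALU=2 MUL=2 MEM=1 BR=0, R=0, W=1
[6] MUL needs rd=2 wr=1: RD_PORT; after: ALU=2 MUL=2 MEM=1 BR=0, R=0, W=1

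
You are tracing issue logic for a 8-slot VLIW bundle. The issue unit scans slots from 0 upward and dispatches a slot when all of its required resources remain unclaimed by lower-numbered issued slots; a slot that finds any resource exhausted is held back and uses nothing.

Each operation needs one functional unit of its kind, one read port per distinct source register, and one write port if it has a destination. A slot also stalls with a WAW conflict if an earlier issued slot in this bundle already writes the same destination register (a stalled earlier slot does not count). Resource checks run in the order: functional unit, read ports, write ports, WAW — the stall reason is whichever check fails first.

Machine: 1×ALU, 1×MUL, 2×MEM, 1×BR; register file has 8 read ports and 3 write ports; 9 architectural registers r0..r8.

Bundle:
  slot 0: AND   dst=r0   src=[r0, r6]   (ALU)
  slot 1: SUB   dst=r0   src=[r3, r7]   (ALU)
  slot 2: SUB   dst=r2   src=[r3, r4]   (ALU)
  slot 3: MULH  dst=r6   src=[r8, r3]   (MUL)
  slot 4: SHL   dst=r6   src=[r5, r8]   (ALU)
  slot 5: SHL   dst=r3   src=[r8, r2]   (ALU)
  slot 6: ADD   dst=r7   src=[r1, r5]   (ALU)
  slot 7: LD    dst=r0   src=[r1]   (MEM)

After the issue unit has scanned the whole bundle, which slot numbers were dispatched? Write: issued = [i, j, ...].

issued = [0, 3]

  0. ALU→r0 ⇒ go  {0A/1Mu/2Ld/1B | 6r 2w}
  1. ALU→r0 ⇒ no(FU)  {0A/1Mu/2Ld/1B | 6r 2w}
  2. ALU→r2 ⇒ no(FU)  {0A/1Mu/2Ld/1B | 6r 2w}
  3. MUL→r6 ⇒ go  {0A/0Mu/2Ld/1B | 4r 1w}
  4. ALU→r6 ⇒ no(FU)  {0A/0Mu/2Ld/1B | 4r 1w}
  5. ALU→r3 ⇒ no(FU)  {0A/0Mu/2Ld/1B | 4r 1w}
  6. ALU→r7 ⇒ no(FU)  {0A/0Mu/2Ld/1B | 4r 1w}
  7. MEM→r0 ⇒ no(WAW)  {0A/0Mu/2Ld/1B | 4r 1w}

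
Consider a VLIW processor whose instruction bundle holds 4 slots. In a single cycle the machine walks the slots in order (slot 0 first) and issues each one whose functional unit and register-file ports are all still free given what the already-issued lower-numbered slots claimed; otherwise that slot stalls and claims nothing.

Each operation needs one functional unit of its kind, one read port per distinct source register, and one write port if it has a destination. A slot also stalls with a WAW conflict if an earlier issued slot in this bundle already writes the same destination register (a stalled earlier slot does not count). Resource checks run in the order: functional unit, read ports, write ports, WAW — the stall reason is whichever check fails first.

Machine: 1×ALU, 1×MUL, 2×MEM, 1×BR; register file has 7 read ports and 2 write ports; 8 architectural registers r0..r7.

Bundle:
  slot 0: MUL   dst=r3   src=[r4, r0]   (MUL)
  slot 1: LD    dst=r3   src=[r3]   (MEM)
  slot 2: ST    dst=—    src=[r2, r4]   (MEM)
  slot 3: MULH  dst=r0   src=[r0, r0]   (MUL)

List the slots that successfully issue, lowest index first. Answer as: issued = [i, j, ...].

issued = [0, 2]

(0) want 1×MUL +2rd +1wr — yes → AL1|MU0|ME2|BR1|rd5|wr1
(1) want 1×MEM +1rd +1wr — WAW → AL1|MU0|ME2|BR1|rd5|wr1
(2) want 1×MEM +2rd +0wr — yes → AL1|MU0|ME1|BR1|rd3|wr1
(3) want 1×MUL +1rd +1wr — FU → AL1|MU0|ME1|BR1|rd3|wr1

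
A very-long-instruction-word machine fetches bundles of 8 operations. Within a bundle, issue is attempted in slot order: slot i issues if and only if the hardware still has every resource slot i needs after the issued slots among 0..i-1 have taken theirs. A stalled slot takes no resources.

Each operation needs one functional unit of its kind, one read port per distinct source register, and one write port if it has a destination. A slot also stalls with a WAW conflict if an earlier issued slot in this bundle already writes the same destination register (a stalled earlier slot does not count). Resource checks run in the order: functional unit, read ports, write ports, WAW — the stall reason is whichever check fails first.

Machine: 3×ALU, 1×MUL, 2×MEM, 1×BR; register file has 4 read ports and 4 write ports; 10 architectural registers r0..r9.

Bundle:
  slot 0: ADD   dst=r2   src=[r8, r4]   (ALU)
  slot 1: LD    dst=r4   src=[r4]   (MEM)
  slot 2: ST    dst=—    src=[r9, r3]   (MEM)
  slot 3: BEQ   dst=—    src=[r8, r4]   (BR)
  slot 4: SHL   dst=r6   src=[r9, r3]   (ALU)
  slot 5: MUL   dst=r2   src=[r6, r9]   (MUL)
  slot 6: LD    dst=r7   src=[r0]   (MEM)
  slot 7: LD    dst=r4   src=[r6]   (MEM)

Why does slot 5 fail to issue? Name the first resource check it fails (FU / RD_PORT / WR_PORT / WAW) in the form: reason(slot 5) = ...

reason(slot 5) = RD_PORT

slot 0 (ALU): ISSUE — free A2,Mu1,Ld2,B1 rp2 wp3
slot 1 (MEM): ISSUE — free A2,Mu1,Ld1,B1 rp1 wp2
slot 2 (MEM): stall RD_PORT — free A2,Mu1,Ld1,B1 rp1 wp2
slot 3 (BR): stall RD_PORT — free A2,Mu1,Ld1,B1 rp1 wp2
slot 4 (ALU): stall RD_PORT — free A2,Mu1,Ld1,B1 rp1 wp2
slot 5 (MUL): stall RD_PORT — free A2,Mu1,Ld1,B1 rp1 wp2
slot 6 (MEM): ISSUE — free A2,Mu1,Ld0,B1 rp0 wp1
slot 7 (MEM): stall FU — free A2,Mu1,Ld0,B1 rp0 wp1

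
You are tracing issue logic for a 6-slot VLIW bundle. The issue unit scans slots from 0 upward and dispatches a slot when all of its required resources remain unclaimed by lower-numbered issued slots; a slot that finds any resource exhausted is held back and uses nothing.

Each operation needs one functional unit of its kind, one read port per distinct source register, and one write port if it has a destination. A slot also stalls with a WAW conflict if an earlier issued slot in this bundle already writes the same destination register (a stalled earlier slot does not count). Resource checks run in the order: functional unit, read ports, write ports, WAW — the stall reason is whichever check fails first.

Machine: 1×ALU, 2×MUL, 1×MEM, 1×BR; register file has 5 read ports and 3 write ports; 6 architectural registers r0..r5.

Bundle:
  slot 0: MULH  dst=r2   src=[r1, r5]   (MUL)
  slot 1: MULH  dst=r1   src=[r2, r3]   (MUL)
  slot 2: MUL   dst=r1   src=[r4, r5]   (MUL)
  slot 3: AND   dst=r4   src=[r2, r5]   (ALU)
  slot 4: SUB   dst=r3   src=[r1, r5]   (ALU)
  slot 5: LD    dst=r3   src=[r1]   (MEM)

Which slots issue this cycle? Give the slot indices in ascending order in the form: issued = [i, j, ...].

(0) want 1×MUL +2rd +1wr — yes → AL1|MU1|ME1|BR1|rd3|wr2
(1) want 1×MUL +2rd +1wr — yes → AL1|MU0|ME1|BR1|rd1|wr1
(2) want 1×MUL +2rd +1wr — FU → AL1|MU0|ME1|BR1|rd1|wr1
(3) want 1×ALU +2rd +1wr — RD_PORT → AL1|MU0|ME1|BR1|rd1|wr1
(4) want 1×ALU +2rd +1wr — RD_PORT → AL1|MU0|ME1|BR1|rd1|wr1
(5) want 1×MEM +1rd +1wr — yes → AL1|MU0|ME0|BR1|rd0|wr0

issued = [0, 1, 5]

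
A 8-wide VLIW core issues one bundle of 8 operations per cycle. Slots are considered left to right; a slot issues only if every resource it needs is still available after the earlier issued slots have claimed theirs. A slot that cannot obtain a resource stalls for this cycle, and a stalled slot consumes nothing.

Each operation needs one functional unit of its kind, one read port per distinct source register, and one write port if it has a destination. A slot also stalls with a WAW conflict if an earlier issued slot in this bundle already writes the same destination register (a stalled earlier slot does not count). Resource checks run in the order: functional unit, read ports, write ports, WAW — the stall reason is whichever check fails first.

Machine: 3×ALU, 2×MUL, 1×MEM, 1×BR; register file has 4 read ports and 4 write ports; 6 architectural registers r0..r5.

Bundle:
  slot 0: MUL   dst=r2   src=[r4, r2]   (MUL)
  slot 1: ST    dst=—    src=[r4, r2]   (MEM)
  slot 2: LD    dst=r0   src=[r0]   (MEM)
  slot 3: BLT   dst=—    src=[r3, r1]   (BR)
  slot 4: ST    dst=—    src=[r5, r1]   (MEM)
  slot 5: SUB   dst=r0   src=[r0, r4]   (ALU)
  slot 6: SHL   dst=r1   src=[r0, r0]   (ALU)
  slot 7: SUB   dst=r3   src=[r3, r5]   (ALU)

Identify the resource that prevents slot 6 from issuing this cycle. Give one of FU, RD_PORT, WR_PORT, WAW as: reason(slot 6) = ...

reason(slot 6) = RD_PORT

  0. MUL→r2 ⇒ go  {3A/1Mu/1Ld/1B | 2r 3w}
  1. MEM ⇒ go  {3A/1Mu/0Ld/1B | 0r 3w}
  2. MEM→r0 ⇒ no(FU)  {3A/1Mu/0Ld/1B | 0r 3w}
  3. BR ⇒ no(RD_PORT)  {3A/1Mu/0Ld/1B | 0r 3w}
  4. MEM ⇒ no(FU)  {3A/1Mu/0Ld/1B | 0r 3w}
  5. ALU→r0 ⇒ no(RD_PORT)  {3A/1Mu/0Ld/1B | 0r 3w}
  6. ALU→r1 ⇒ no(RD_PORT)  {3A/1Mu/0Ld/1B | 0r 3w}
  7. ALU→r3 ⇒ no(RD_PORT)  {3A/1Mu/0Ld/1B | 0r 3w}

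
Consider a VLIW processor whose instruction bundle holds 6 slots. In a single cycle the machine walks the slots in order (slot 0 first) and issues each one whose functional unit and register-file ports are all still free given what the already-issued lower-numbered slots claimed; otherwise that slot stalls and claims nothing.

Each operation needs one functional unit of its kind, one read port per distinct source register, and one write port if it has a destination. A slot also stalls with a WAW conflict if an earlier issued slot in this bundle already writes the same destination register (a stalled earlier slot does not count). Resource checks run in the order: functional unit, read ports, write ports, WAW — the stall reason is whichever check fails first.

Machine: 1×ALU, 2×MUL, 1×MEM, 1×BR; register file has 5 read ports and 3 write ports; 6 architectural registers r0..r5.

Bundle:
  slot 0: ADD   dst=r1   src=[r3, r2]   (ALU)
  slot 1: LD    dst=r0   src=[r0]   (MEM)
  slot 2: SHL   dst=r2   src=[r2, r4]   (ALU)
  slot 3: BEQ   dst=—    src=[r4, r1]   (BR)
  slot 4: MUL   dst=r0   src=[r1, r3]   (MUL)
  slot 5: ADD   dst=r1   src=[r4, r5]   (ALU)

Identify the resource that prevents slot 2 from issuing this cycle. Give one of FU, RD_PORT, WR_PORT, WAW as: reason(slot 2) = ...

reason(slot 2) = FU

slot 0 (ALU): ISSUE — free A0,Mu2,Ld1,B1 rp3 wp2
slot 1 (MEM): ISSUE — free A0,Mu2,Ld0,B1 rp2 wp1
slot 2 (ALU): stall FU — free A0,Mu2,Ld0,B1 rp2 wp1
slot 3 (BR): ISSUE — free A0,Mu2,Ld0,B0 rp0 wp1
slot 4 (MUL): stall RD_PORT — free A0,Mu2,Ld0,B0 rp0 wp1
slot 5 (ALU): stall FU — free A0,Mu2,Ld0,B0 rp0 wp1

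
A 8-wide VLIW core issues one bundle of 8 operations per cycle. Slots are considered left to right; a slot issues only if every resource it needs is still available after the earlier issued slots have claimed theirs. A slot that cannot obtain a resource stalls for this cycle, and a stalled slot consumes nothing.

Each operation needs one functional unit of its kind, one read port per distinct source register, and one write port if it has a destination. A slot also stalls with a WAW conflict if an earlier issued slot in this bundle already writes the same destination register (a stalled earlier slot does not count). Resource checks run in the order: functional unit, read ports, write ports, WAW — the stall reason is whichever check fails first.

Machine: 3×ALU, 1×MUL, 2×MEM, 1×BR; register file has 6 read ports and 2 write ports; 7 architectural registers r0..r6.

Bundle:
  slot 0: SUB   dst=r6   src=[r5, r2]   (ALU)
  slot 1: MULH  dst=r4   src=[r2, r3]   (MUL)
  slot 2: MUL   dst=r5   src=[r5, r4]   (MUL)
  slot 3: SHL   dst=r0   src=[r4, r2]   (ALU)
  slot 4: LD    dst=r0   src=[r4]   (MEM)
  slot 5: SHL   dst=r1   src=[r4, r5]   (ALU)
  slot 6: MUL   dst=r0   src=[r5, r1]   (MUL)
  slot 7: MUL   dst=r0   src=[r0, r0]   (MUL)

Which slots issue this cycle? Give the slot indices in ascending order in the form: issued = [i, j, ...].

slot 0 (ALU): ISSUE — free A2,Mu1,Ld2,B1 rp4 wp1
slot 1 (MUL): ISSUE — free A2,Mu0,Ld2,B1 rp2 wp0
slot 2 (MUL): stall FU — free A2,Mu0,Ld2,B1 rp2 wp0
slot 3 (ALU): stall WR_PORT — free A2,Mu0,Ld2,B1 rp2 wp0
slot 4 (MEM): stall WR_PORT — free A2,Mu0,Ld2,B1 rp2 wp0
slot 5 (ALU): stall WR_PORT — free A2,Mu0,Ld2,B1 rp2 wp0
slot 6 (MUL): stall FU — free A2,Mu0,Ld2,B1 rp2 wp0
slot 7 (MUL): stall FU — free A2,Mu0,Ld2,B1 rp2 wp0

issued = [0, 1]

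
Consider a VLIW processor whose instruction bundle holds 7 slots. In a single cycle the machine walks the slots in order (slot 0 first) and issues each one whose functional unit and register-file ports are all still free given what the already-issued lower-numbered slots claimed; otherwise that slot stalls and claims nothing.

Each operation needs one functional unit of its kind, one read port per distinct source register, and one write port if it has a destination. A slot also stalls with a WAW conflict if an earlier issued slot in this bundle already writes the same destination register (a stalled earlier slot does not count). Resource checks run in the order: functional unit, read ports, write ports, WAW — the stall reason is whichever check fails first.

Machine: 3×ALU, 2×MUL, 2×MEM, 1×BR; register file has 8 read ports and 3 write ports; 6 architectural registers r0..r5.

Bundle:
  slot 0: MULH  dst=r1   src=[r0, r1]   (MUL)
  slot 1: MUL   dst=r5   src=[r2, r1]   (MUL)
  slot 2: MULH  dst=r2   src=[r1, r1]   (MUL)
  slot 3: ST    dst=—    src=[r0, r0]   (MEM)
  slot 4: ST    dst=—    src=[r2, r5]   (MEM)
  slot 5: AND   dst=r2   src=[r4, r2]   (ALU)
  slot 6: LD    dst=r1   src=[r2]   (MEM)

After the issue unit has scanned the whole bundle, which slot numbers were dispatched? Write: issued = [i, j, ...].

[0] MUL needs rd=2 wr=1: ok; after: ALU=3 MUL=1 MEM=2 BR=1, R=6, W=2
[1] MUL needs rd=2 wr=1: ok; after: ALU=3 MUL=0 MEM=2 BR=1, R=4, W=1
[2] MUL needs rd=1 wr=1: FU; after: ALU=3 MUL=0 MEM=2 BR=1, R=4, W=1
[3] MEM needs rd=1 wr=0: ok; after: ALU=3 MUL=0 MEM=1 BR=1, R=3, W=1
[4] MEM needs rd=2 wr=0: ok; after: ALU=3 MUL=0 MEM=0 BR=1, R=1, W=1
[5] ALU needs rd=2 wr=1: RD_PORT; after: ALU=3 MUL=0 MEM=0 BR=1, R=1, W=1
[6] MEM needs rd=1 wr=1: FU; after: ALU=3 MUL=0 MEM=0 BR=1, R=1, W=1

issued = [0, 1, 3, 4]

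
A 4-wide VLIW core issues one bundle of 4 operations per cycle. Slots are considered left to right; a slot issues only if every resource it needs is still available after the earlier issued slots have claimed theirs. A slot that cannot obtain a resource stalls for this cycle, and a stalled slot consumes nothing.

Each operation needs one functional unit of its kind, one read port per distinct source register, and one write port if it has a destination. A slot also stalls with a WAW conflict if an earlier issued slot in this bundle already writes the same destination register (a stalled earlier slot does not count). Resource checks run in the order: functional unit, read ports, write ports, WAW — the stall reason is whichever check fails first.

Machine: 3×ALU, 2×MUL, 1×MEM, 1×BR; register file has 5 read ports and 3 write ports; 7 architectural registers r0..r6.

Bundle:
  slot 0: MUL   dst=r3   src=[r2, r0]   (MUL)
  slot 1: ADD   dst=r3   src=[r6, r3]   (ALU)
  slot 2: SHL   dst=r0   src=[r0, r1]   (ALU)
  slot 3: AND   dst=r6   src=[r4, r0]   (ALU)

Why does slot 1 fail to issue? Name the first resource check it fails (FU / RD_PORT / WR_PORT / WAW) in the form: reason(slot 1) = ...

reason(slot 1) = WAW

slot 0 (MUL): ISSUE — free A3,Mu1,Ld1,B1 rp3 wp2
slot 1 (ALU): stall WAW — free A3,Mu1,Ld1,B1 rp3 wp2
slot 2 (ALU): ISSUE — free A2,Mu1,Ld1,B1 rp1 wp1
slot 3 (ALU): stall RD_PORT — free A2,Mu1,Ld1,B1 rp1 wp1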